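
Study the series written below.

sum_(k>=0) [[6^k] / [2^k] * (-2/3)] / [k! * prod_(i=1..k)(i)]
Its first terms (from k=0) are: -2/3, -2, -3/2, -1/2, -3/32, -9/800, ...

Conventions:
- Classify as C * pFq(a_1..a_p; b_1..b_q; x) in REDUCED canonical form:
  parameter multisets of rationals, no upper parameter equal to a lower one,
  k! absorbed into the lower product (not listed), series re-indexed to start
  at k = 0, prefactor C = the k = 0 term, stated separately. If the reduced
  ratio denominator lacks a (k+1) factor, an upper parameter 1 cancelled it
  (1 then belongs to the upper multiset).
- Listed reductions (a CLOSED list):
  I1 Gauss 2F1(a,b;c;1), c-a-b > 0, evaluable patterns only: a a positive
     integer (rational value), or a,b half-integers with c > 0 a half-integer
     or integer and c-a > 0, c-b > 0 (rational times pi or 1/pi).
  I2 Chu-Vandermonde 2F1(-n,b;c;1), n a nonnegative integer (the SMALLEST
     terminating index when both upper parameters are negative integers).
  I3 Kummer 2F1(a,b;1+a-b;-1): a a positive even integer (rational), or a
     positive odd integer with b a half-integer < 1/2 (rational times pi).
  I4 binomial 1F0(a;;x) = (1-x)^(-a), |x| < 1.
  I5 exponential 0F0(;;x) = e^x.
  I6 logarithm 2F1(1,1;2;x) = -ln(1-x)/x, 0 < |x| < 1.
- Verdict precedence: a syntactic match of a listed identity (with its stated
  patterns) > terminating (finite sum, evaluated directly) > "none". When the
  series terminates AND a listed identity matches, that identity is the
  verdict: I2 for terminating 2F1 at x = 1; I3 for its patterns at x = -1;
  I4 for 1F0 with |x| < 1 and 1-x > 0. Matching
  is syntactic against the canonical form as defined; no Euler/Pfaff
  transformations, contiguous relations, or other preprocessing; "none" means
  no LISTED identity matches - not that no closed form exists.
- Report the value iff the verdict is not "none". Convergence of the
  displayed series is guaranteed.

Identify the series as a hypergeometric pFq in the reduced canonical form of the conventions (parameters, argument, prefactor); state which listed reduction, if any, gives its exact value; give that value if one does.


At argument 3: a 0F1 with upper {-}, lower {1}, scaled by C = -2/3. Verdict: none. No listed pattern accepts 0F1(-; 1; 3).

The tell: t_0 = -2/3 here, and the two k-th powers (C = -2/3, x = 3) combine into one argument.
Step ratio: r(k) = 3 * 1 / [(k+1) (k+1)] - poly over poly, x = 3 from leading terms; C = -2/3 at k = 0.


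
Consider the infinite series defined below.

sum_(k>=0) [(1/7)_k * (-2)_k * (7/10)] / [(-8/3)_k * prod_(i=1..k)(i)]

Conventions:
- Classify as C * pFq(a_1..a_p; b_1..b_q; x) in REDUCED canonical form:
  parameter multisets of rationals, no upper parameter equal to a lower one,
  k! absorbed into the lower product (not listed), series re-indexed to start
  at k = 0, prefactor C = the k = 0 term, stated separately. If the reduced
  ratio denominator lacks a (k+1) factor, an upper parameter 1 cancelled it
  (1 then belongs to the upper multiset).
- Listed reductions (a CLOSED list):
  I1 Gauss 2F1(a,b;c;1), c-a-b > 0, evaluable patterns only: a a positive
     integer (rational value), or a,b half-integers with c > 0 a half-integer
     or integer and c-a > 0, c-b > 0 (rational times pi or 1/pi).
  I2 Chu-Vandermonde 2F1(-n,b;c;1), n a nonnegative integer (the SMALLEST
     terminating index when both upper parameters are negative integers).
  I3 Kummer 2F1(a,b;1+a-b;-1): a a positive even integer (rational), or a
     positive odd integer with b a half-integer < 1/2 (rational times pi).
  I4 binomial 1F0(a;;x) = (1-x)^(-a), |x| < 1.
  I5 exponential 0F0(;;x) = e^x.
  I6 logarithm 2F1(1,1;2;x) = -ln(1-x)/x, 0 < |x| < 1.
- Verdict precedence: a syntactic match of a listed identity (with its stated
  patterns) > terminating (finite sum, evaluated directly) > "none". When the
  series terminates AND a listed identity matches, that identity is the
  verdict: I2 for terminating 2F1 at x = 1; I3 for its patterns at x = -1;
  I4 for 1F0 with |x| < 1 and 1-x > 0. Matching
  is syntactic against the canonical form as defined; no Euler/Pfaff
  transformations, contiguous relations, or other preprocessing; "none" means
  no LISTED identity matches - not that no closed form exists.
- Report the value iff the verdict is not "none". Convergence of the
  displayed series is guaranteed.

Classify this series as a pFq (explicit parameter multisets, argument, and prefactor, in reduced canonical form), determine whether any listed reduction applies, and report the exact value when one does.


With C = 7/10: the canonical form is 2F1(-2, 1/7; -8/3; 1). Verdict: this is the Chu-Vandermonde identity I2 (terminating 2F1 at x = 1 with n = 2, b = 1/7, c = -8/3). Exact value: 1121/1400.

The tell: x = 1 and the product of the first k integers (C = 7/10, x = 1) is k!.
Term ratio: r(k) = 1 * (k-2) (k+1/7) / [(k-8/3) (k+1)] - rational in k. x = 1; t_0 = 7/10; negate the roots.


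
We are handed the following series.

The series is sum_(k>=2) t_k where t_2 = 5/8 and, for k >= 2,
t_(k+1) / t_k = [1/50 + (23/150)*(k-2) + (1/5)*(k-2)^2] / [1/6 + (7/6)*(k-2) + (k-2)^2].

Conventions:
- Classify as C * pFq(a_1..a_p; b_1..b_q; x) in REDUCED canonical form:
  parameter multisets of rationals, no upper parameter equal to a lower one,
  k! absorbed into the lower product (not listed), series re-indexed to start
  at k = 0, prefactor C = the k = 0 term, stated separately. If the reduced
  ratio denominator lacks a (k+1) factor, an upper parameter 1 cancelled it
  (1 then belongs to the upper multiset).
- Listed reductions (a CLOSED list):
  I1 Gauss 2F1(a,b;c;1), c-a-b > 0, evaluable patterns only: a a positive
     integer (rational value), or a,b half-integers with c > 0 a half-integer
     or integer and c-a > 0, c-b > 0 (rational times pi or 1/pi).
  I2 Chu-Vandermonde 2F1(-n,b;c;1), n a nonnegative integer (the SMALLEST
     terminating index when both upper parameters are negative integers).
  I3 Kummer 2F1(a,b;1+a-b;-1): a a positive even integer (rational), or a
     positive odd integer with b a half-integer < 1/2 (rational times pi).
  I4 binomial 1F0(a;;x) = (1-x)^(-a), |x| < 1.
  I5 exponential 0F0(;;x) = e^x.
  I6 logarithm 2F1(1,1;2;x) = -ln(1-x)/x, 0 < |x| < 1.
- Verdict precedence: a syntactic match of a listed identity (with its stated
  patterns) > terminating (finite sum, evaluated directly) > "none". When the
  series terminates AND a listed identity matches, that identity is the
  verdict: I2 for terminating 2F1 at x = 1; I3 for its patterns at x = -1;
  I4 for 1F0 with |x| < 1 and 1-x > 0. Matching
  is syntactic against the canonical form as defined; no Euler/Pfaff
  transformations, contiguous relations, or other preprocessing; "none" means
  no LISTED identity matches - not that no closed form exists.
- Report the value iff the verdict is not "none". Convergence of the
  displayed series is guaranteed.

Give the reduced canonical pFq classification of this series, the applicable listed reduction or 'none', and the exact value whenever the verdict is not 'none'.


Key step: from the first term 5/8: the parameter 1/6 appears in both the upper and lower lists and cancels.
Consecutive-term ratio: r(k) = (1/5) * (k+3/5) / [(k+1)] ; factor over Q: parameters, x = (1/5), and C = 5/8.

With C = 5/8: the canonical form is 1F0(3/5; -; 1/5). Verdict at x = 1/5: binomial (I4) matches (the 1F0 binomial series: exponent -3/5, x = 1/5). Hence: (5/8) * (4/5)^(-3/5).


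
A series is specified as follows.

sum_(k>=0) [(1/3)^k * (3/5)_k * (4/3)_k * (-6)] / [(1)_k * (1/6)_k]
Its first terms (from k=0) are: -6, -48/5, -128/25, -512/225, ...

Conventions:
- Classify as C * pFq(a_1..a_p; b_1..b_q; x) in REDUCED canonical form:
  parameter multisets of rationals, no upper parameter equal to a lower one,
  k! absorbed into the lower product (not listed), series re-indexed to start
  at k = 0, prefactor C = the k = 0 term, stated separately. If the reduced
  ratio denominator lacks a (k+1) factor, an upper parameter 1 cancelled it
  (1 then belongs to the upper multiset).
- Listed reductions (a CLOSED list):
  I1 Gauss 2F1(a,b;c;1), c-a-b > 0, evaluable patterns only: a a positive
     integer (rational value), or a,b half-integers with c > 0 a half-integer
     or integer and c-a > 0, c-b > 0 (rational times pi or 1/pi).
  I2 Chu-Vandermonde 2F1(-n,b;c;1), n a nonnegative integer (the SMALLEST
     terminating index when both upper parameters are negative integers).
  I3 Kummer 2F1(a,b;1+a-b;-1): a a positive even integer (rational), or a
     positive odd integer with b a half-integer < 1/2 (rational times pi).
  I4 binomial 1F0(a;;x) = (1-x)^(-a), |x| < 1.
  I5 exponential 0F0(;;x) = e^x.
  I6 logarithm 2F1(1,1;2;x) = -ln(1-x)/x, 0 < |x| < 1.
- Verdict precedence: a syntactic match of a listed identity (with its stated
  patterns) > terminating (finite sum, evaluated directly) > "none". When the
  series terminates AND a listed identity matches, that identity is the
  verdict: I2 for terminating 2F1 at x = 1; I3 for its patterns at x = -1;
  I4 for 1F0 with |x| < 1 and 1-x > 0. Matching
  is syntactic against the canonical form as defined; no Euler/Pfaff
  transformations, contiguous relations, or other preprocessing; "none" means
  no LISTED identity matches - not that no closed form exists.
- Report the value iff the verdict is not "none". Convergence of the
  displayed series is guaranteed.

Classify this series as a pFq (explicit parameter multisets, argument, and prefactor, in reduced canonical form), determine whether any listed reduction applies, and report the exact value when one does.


Classification (C = -6): 2F1 with upper {3/5, 4/3}, lower {1/6}, argument x = 1/3. Verdict: no listed reduction: x = 1/3 and upper {3/5, 4/3} fail every I1-I6 pattern.

Structural cue: t_0 being -6, (1)_k (prefactor -6) is k! itself.
Term ratio: r(k) = (1/3) * (k+3/5) (k+4/3) / [(k+1/6) (k+1)] - rational in k, leading ratio (1/3); with t_0 = -6, classification follows.


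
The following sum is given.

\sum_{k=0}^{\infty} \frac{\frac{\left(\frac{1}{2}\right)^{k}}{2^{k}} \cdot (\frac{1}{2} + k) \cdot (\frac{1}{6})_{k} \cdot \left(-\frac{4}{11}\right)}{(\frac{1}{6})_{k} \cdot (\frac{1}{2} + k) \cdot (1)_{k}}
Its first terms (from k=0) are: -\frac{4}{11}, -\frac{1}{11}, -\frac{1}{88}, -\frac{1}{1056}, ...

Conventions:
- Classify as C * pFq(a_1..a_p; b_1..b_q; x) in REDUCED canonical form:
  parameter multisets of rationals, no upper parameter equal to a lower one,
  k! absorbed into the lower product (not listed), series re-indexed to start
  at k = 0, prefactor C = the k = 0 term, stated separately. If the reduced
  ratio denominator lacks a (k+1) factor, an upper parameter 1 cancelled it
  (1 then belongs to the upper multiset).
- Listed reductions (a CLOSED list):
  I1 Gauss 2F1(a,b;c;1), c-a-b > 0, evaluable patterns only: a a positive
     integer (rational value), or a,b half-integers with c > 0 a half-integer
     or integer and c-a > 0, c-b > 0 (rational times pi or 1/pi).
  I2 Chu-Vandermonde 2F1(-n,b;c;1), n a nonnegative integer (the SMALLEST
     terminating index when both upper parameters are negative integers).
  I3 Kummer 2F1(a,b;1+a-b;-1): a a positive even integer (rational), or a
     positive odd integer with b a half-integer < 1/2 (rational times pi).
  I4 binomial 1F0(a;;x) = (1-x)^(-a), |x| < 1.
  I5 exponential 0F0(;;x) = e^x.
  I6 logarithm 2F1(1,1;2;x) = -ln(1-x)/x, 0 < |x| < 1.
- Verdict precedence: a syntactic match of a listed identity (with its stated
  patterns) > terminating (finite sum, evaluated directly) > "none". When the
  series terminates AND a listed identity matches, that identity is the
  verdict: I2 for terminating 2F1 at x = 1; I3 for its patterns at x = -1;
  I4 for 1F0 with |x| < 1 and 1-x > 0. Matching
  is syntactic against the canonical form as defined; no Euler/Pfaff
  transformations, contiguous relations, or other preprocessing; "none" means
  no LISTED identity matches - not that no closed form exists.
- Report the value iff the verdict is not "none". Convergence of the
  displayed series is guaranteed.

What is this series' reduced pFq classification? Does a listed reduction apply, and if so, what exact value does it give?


x = \frac{1}{4} here; the reduced form reads 0F0, upper {-}, lower {-}, C = -\frac{4}{11}. Verdict (x = \frac{1}{4}): the I5 exponential reduction applies (the 0F0 exponential series at x = \frac{1}{4}). Value: \left(-\frac{4}{11}\right) \cdot e^{\frac{1}{4}}.

The tell: x = \frac{1}{4} and the factor k + 1/2 cancels (top and bottom), leaving prefactor -4/11.
Adjacent-term ratio: r(k) = \frac{1}{4} * 1 / [(k+1)] ; factor over Q: parameters, x = \frac{1}{4}, and C = -\frac{4}{11}.


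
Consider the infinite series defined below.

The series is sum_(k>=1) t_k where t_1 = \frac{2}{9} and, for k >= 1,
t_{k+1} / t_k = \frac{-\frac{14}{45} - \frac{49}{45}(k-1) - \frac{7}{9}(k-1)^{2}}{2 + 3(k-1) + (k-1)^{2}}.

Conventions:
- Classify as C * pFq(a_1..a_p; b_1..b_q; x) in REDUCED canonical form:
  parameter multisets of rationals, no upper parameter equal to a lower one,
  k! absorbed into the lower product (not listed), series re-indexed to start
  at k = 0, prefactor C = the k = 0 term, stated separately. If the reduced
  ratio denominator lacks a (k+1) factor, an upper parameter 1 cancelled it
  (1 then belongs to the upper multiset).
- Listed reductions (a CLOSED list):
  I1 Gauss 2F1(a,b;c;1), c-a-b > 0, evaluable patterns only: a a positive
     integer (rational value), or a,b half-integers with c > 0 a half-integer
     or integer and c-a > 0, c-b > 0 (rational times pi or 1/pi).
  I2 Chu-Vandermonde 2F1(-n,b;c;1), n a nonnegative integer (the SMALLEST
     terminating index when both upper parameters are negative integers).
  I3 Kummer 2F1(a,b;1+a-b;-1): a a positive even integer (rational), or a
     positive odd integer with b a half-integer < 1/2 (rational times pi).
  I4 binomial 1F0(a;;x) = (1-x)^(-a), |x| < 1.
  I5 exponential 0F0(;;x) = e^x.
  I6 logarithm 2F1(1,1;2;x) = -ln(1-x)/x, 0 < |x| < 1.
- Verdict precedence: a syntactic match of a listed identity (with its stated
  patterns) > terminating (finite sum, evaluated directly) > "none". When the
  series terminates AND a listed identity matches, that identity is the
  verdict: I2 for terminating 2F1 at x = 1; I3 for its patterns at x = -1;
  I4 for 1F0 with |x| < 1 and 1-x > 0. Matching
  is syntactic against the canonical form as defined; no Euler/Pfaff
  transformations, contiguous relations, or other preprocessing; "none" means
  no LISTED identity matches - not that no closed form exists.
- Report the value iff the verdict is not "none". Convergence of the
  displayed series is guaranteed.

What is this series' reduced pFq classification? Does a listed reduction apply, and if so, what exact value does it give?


Canonical form: C = \frac{2}{9} times 2F1 with upper {\frac{2}{5}, 1}, lower {2}, x = -\frac{7}{9}. Verdict: none. Every listed pattern misses the 2F1 form at -\frac{7}{9}, upper {\frac{2}{5}, 1}.

Key step: with t_0 = \frac{2}{9}, the expanded ratio factors over Q; prefactor 2/9, roots give parameters.
Consecutive-term ratio: r(k) = -\frac{7}{9} * (k+\frac{2}{5}) (k+1) / [(k+2) (k+1)] - rational in k, leading ratio -\frac{7}{9}; with t_0 = \frac{2}{9}, classification follows.


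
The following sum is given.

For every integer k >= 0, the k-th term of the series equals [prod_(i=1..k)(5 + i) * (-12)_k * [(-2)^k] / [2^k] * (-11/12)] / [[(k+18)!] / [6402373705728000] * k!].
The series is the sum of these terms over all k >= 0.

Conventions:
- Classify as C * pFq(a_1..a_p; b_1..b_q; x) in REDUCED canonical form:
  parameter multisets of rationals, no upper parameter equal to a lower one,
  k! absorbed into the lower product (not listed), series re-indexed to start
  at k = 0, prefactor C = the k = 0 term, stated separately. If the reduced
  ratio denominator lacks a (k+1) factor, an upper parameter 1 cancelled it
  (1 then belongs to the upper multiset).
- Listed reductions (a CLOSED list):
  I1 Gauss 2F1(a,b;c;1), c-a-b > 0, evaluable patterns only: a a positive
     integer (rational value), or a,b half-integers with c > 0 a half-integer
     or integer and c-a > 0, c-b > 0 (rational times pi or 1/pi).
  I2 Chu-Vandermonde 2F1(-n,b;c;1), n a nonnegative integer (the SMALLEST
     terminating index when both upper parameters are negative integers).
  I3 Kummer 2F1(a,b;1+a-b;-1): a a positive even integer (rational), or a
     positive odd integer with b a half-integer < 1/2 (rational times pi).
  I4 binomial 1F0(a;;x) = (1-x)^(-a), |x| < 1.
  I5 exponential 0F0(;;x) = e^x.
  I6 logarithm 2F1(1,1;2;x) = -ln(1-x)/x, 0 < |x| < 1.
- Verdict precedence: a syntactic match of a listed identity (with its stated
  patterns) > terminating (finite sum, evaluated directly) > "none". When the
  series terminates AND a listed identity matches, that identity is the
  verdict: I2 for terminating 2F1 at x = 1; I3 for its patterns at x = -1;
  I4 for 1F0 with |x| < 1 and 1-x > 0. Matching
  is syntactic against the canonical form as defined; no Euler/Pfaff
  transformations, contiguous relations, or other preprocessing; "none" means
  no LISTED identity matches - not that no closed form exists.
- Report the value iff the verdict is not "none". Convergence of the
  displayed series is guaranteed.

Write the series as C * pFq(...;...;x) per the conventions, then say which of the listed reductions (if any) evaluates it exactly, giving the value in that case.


This is -11/12 * 2F1(-12, 6; 19; -1) in reduced canonical form. Verdict (x = -1): Kummer (I3) applies (x = -1; c = 19 equals 1+a-b for upper {-12, 6}: listed pattern). Exact value: -187/5.

Key observation: t_0 being -11/12, the two k-th powers (C = -11/12, x = -1) combine into one argument.
Adjacent-term ratio: r(k) = (-1) * (k-12) (k+6) / [(k+19) (k+1)] - rational in k. x = (-1); t_0 = -11/12; negate the roots.


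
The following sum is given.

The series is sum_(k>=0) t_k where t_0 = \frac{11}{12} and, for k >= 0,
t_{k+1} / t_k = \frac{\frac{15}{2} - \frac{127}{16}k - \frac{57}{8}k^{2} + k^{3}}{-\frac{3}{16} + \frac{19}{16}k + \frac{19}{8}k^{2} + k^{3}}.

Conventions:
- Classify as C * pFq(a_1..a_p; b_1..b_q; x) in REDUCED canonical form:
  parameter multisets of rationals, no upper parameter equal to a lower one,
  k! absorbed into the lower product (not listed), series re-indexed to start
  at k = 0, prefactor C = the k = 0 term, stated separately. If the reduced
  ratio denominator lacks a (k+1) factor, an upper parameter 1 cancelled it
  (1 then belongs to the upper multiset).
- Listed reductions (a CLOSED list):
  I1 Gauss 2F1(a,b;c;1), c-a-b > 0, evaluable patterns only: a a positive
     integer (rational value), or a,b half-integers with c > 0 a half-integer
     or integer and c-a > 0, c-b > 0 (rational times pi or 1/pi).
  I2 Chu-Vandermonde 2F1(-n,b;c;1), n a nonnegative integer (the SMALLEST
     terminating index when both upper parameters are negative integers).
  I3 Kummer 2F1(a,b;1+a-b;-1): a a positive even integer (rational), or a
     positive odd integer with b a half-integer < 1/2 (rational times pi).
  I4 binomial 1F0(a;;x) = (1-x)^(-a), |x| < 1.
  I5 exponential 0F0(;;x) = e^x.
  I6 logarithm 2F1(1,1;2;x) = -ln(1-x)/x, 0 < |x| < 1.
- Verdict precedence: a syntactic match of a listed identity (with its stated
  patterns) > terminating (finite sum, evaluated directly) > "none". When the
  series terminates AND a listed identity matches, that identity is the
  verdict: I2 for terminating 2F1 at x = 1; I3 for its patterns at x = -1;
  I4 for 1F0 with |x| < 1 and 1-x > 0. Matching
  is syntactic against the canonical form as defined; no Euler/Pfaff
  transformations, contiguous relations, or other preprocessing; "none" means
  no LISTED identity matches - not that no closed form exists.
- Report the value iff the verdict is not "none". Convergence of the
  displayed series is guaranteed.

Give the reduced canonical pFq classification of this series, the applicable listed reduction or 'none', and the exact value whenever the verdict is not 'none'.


x = 1 here; the reduced form reads 2F1, upper {-8, -\frac{5}{8}}, lower {-\frac{1}{8}}, C = \frac{11}{12}. Verdict: Vandermonde's identity (I2) applies (terminating 2F1 at x = 1 with n = 8, b = -5/8, c = -\frac{1}{8}). Its exact value is -\frac{540672}{33511}.

The tell: from the first term \frac{11}{12}: the expanded ratio factors over Q; prefactor 11/12, roots give parameters.
Term ratio: r(k) = 1 * (k-8) (k-\frac{5}{8}) / [(k-\frac{1}{8}) (k+1)] ; factor over Q: parameters, x = 1, and C = \frac{11}{12}.


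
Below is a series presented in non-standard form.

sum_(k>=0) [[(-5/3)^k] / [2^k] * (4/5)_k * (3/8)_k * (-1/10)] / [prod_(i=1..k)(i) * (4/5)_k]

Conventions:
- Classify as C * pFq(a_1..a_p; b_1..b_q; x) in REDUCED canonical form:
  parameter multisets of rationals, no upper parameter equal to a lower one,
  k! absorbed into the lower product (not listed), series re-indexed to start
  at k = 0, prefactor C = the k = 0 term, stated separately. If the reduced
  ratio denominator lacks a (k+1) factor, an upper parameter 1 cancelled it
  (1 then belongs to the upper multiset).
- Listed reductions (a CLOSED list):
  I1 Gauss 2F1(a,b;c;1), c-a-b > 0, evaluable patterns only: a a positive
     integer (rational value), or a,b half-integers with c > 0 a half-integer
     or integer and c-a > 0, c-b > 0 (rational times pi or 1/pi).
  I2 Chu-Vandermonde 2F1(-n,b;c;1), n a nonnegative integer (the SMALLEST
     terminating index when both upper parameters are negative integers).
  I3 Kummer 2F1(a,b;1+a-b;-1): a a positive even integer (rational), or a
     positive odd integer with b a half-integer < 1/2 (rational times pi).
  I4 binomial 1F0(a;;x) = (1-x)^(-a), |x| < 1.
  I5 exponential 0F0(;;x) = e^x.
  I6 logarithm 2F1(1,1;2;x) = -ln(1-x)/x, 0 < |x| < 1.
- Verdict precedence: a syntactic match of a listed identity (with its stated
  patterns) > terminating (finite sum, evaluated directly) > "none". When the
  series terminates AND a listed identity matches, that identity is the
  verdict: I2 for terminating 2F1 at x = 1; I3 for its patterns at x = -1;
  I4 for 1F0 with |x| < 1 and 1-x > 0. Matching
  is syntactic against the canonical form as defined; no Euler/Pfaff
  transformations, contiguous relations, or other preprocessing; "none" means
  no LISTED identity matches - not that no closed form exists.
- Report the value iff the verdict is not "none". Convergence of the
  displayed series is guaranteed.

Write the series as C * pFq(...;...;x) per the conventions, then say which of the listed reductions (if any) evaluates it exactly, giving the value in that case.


The series (x = -5/6) is 1F0: upper {3/8}, lower {-}, prefactor -1/10. Verdict (x = -5/6): the binomial series (I4) applies (the 1F0 binomial series: exponent -3/8, x = -5/6). Value: (-1/10) * (11/6)^(-3/8).

The tell: with t_0 = -1/10, the product of the first k integers (C = -1/10, x = -5/6) is k!.
Ratio: r(k) = (-5/6) * (k+3/8) / [(k+1)] - rational in k. x = (-5/6); t_0 = -1/10; negate the roots.


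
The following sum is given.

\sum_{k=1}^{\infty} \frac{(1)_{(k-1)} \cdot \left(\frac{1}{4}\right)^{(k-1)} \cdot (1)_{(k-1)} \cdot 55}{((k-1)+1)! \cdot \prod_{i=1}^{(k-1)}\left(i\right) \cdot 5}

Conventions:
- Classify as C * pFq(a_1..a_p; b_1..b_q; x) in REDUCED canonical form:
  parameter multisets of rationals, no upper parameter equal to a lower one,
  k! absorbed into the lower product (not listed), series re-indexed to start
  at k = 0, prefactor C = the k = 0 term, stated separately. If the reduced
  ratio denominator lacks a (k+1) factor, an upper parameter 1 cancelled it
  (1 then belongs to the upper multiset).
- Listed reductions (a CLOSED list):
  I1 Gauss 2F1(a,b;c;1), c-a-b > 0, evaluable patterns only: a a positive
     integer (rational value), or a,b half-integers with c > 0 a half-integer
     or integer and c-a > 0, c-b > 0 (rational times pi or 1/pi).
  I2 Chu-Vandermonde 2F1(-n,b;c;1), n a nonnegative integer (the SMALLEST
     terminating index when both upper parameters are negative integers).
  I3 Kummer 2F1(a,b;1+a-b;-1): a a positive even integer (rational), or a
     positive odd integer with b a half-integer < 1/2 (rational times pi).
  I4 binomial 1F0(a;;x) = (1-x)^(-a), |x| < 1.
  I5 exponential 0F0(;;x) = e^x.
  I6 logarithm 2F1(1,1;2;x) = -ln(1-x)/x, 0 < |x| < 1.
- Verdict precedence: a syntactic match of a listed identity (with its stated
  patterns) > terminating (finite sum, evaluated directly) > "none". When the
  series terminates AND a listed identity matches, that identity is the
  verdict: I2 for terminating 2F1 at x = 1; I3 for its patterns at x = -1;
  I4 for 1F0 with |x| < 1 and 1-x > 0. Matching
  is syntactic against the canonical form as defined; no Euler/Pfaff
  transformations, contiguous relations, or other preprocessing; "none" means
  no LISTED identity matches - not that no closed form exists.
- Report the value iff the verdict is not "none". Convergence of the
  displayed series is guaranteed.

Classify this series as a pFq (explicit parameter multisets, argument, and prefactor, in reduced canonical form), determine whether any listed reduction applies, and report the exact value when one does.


Structural cue: x = \frac{1}{4} and the product of the first k integers (C = 11, x = 1/4) is k!.
Ratio: r(k) = \frac{1}{4} * (k+1) (k+1) / [(k+2) (k+1)] - rational in k. x = \frac{1}{4}; t_0 = 11; negate the roots.

At argument \frac{1}{4}: a 2F1 with upper {1, 1}, lower {2}, scaled by C = 11. Verdict: the I6 logarithm reduction applies (the logarithm: parameters (1,1;2), x = \frac{1}{4}). Value: \left(-44\right) \cdot \ln\left(\frac{3}{4}\right).


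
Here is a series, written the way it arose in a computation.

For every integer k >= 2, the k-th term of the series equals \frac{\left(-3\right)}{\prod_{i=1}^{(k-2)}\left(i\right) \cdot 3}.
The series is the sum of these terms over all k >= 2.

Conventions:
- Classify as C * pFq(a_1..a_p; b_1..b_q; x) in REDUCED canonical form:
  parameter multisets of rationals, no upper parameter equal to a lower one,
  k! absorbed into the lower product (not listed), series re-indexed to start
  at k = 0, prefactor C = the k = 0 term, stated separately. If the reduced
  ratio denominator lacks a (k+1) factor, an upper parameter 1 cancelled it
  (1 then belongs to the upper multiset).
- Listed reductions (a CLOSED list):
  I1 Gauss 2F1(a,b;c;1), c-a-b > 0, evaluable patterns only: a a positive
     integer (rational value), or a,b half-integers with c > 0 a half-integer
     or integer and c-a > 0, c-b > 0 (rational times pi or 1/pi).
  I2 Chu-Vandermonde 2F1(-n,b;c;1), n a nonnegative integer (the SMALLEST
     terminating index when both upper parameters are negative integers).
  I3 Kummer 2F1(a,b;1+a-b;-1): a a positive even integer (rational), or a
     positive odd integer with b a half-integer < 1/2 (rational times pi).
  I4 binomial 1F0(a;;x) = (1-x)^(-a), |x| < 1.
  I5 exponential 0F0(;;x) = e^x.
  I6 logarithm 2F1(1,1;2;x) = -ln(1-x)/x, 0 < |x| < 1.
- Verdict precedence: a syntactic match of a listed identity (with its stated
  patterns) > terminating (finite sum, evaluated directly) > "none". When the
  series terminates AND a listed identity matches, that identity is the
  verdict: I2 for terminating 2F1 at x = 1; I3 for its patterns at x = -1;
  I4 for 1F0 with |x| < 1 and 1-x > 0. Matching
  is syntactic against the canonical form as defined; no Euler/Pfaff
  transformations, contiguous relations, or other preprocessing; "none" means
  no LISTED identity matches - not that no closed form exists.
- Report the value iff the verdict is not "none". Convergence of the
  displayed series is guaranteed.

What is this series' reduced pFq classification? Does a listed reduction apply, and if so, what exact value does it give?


Key observation: from the first term -1: the constant factors (prefactor -1) combine into one prefactor.
Term ratio: r(k) = 1 * 1 / [(k+1)] - poly over poly, x = 1 from leading terms; C = -1 at k = 0.

Prefactor -1, argument 1: 0F0 with upper {-} over lower {-}. Verdict: the exponential series (I5) fires (the 0F0 exponential series at x = 1). Sum: \left(-1\right) \cdot e^{1}.


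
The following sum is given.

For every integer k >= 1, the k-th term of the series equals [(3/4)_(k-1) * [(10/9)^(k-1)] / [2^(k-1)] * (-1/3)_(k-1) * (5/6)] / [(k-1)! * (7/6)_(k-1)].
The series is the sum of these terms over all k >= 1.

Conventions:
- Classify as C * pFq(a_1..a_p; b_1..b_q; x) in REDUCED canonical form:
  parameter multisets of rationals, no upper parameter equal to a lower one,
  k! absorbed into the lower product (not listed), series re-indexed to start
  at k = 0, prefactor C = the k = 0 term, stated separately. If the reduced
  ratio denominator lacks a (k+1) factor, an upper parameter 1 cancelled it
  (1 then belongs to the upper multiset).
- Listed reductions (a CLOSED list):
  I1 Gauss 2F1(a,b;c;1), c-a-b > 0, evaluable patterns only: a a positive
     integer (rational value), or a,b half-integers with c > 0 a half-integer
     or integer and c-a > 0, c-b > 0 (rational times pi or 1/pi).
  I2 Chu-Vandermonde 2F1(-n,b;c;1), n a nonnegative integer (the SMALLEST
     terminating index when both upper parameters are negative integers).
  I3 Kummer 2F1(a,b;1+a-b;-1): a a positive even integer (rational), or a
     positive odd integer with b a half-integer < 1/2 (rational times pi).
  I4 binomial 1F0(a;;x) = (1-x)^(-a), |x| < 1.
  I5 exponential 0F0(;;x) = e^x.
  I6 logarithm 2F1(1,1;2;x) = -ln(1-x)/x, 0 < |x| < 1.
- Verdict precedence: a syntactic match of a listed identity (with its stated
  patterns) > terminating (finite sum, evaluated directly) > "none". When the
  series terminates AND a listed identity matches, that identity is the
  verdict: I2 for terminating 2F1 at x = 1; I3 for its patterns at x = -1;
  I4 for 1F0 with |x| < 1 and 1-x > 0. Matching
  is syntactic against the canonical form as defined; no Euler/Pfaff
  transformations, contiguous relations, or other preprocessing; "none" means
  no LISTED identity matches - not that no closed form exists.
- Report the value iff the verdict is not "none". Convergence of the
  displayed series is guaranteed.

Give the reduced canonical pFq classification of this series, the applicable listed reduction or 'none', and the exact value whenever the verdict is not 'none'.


Canonical form: C = 5/6 times 2F1 with upper {-1/3, 3/4}, lower {7/6}, x = 5/9. Verdict: none. No listed pattern accepts 2F1(-1/3, 3/4; 7/6; 5/9).

Key step: t_0 = 5/6 here, and the two k-th powers (C = 5/6) combine into one argument.
Ratio: r(k) = (5/9) * (k-1/3) (k+3/4) / [(k+7/6) (k+1)] ; factor over Q: parameters, x = (5/9), and C = 5/6.


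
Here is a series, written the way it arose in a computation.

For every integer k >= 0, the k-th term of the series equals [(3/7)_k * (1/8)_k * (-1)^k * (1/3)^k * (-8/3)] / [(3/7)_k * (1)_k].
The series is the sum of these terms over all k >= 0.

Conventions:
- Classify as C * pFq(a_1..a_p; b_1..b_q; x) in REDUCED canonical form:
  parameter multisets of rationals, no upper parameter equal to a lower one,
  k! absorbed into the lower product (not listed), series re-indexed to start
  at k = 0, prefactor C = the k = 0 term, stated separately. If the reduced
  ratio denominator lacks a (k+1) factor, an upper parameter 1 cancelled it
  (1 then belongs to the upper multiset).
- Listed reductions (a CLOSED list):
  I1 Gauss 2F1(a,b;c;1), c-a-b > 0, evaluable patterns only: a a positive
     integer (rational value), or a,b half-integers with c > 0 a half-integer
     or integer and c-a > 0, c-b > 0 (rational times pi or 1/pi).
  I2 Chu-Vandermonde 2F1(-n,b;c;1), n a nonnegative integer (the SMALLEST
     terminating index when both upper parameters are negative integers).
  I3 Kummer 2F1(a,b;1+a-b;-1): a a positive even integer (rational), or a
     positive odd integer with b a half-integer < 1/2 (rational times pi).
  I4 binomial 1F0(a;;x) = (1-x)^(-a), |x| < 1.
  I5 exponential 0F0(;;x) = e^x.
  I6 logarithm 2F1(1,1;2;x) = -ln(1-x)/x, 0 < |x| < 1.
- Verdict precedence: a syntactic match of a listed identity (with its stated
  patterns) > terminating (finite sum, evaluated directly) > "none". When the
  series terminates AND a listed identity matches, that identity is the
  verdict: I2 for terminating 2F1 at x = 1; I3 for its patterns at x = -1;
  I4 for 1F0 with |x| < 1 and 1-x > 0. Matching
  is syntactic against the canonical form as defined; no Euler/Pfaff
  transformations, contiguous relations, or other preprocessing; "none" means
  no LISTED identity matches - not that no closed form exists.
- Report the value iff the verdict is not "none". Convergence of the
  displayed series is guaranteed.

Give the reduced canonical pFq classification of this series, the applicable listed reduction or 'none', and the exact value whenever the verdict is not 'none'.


Key step: x = (-1/3) and the parameter 3/7 appears in both the upper and lower lists and cancels.
Ratio: r(k) = (-1/3) * (k+1/8) / [(k+1)] - rational; roots negated = parameters, x = (-1/3), C = -8/3.

This is -8/3 * 1F0(1/8; -; -1/3) in reduced canonical form. Verdict at x = -1/3: the binomial series (I4) matches (the 1F0 binomial series: exponent -1/8, x = -1/3). Its exact value is (-8/3) * (4/3)^(-1/8).


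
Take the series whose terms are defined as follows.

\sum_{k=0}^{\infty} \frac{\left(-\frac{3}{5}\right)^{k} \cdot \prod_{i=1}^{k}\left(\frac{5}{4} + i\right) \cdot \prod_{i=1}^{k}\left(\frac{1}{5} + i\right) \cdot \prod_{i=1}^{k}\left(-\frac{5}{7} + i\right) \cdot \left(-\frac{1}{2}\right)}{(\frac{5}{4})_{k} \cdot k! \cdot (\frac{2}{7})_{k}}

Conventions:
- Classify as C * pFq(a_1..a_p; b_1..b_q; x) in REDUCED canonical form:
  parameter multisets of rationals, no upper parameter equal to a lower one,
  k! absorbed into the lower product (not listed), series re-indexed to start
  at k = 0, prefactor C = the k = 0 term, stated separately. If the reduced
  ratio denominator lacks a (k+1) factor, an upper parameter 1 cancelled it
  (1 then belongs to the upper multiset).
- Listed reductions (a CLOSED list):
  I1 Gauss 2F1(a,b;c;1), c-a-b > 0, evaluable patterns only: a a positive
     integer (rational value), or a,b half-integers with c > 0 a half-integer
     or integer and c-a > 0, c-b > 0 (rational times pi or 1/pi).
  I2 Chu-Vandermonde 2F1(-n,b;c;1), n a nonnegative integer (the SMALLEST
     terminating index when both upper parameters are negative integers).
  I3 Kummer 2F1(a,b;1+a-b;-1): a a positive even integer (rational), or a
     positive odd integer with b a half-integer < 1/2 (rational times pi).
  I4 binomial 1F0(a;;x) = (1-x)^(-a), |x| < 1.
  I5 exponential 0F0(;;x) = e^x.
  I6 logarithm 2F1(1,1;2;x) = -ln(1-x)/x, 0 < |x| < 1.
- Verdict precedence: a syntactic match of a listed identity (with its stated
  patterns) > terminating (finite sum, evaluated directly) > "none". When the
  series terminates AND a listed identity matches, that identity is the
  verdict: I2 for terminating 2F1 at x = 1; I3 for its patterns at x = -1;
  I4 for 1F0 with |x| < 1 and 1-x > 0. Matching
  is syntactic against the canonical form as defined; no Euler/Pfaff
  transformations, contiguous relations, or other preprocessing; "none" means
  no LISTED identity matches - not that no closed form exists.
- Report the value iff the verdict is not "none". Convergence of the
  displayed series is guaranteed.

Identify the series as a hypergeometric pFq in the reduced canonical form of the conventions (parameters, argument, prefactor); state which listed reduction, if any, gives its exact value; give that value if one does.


Canonical form: C = -\frac{1}{2} times 2F1 with upper {\frac{6}{5}, \frac{9}{4}}, lower {\frac{5}{4}}, x = -\frac{3}{5}. Verdict: none. A 2F1 with upper {\frac{6}{5}, \frac{9}{4}} fits none of I1-I6 at x = -\frac{3}{5}; the sum runs forever.

Structural cue: x = -\frac{3}{5} and the parameter 2/7 appears in both the upper and lower lists and cancels.
Ratio: r(k) = -\frac{3}{5} * (k+\frac{6}{5}) (k+\frac{9}{4}) / [(k+\frac{5}{4}) (k+1)] - rational in k, leading ratio -\frac{3}{5}; with t_0 = -\frac{1}{2}, classification follows.


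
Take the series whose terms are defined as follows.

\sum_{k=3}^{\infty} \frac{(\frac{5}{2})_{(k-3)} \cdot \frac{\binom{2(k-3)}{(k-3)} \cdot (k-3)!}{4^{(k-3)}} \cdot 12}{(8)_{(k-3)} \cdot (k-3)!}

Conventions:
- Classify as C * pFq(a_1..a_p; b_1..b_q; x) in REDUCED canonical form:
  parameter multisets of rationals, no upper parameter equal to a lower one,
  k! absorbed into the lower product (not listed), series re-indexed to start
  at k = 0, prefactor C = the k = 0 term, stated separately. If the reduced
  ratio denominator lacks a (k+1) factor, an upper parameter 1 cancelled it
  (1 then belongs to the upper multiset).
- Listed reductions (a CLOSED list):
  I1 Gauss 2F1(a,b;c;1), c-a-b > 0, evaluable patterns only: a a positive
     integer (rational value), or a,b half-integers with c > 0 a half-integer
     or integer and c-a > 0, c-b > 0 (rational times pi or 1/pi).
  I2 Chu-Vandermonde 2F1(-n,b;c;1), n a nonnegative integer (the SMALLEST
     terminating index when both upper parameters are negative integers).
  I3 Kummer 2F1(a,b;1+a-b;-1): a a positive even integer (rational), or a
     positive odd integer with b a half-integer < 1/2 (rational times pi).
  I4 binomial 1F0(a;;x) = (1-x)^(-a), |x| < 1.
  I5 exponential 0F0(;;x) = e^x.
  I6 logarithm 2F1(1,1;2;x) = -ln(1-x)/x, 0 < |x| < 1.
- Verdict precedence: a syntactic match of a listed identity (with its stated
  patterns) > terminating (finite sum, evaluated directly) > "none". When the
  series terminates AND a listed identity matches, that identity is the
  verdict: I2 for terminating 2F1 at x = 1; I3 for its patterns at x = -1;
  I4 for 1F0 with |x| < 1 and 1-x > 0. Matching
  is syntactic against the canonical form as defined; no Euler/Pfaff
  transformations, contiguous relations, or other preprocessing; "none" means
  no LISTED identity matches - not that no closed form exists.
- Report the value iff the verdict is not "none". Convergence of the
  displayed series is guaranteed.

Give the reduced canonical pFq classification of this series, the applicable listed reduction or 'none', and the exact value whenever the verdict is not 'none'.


Key step: t_0 being 12, C(2k,k) (prefactor 12) equals 4^k (1/2)_k / k!.
Step ratio: r(k) = 1 * (k+\frac{1}{2}) (k+\frac{5}{2}) / [(k+8) (k+1)] ; factor over Q: parameters, x = 1, and C = 12.

x = 1 here; the reduced form reads 2F1, upper {\frac{1}{2}, \frac{5}{2}}, lower {8}, C = 12. Verdict: Gauss's theorem I1 (half-integer case) fires (x = 1; upper {\frac{1}{2}, \frac{5}{2}} half-integers, c = 8 in the evaluable pattern). Value: \frac{2097152}{45045} / \pi.


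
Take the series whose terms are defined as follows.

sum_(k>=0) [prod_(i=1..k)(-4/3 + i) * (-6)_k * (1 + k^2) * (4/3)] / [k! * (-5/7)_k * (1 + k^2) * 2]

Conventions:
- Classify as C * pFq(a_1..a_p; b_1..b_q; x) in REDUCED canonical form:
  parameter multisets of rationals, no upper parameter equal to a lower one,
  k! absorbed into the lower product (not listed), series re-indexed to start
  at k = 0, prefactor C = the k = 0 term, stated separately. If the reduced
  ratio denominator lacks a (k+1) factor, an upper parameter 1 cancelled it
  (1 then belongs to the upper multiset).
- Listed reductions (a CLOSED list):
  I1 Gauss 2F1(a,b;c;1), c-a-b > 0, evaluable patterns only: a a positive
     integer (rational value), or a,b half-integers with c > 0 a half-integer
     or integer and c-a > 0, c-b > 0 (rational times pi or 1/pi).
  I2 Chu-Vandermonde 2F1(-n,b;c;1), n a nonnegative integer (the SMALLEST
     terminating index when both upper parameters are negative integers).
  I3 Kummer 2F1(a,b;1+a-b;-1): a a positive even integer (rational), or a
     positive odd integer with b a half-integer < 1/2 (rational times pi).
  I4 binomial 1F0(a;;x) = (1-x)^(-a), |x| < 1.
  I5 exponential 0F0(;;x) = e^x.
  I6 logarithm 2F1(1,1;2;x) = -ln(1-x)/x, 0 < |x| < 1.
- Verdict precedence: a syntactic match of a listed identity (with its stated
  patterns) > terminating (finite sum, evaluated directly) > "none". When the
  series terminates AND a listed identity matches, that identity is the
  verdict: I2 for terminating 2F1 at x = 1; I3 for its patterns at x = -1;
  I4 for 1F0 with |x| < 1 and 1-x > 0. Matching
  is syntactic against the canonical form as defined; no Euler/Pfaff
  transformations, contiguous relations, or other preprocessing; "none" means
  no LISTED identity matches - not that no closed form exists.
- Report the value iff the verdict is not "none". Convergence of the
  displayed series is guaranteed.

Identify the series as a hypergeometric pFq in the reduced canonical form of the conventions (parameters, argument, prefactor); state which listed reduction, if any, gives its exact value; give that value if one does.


Canonical form: C = 2/3 times 2F1 with upper {-6, -1/3}, lower {-5/7}, x = 1. Verdict: Chu-Vandermonde (I2) fires (terminating 2F1 at x = 1 with n = 6, b = -1/3, c = -5/7). Value: 8960666/6790635.

Key observation: x = 1 and the constant factors (prefactor 2/3) combine into one prefactor.
Ratio: r(k) = 1 * (k-6) (k-1/3) / [(k-5/7) (k+1)] - poly over poly, x = 1 from leading terms; C = 2/3 at k = 0.
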